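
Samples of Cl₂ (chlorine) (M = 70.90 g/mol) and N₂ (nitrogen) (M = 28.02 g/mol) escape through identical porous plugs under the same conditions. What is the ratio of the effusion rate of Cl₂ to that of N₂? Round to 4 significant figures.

Since effusion rate ∝ 1/√M, rate_Cl₂/rate_N₂ = √(M_N₂/M_Cl₂) = √(28.02/70.90) = √0.3952 = 0.6287.

0.6287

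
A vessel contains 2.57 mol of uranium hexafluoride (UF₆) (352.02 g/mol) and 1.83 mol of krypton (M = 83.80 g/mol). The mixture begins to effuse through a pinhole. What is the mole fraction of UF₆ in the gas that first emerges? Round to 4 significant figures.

0.4066

Rate_i ∝ x_i/√M_i (Graham's law weighted by mole fraction), so the effusate composition follows n_i/√M_i.
So x_UF₆ in the escaping gas = (n_UF₆/√M_UF₆) / Σ(n_i/√M_i)
= (2.57/√352.02) / (2.57/√352.02 + 1.83/√83.80) = 0.1370/(0.1370 + 0.1999) = 0.4066.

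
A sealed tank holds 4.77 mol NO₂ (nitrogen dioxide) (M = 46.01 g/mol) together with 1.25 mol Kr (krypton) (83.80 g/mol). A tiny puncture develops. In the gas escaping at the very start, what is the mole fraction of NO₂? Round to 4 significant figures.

Each component's effusion rate ∝ (its partial pressure)·(1/√M) ∝ n_i/√M_i.
Mole fraction of NO₂ in the effusate = (n_NO₂/√M_NO₂) / (n_NO₂/√M_NO₂ + n_Kr/√M_Kr)
= (4.77/√46.01) / (4.77/√46.01 + 1.25/√83.80) = 0.7032/(0.7032 + 0.1365) = 0.8374.

0.8374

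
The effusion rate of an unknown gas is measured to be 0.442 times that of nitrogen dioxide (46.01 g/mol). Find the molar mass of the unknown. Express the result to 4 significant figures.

From Graham's law, rate_X/rate_NO₂ = √(M_NO₂/M_X).
0.442 = √(46.01/M_X)
M_X = 46.01 / 0.442² = 46.01 / 0.1954 = 235.5 g/mol

235.5 g/mol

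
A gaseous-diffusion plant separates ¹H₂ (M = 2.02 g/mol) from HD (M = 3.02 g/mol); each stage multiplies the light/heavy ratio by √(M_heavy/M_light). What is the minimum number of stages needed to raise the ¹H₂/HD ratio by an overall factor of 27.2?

17

With α = √(3.02/2.02) per stage, ln α = ½ ln(1.49505) = 0.2011.
Need α^N ≥ 27.2 ⇒ N ≥ ln(27.2) / ln α = 3.303 / 0.2011 = 16.43.
Rounding up, N = 17 stages.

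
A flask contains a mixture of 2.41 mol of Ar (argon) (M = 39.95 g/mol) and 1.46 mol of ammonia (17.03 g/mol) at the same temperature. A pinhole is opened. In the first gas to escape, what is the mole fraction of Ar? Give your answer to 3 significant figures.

0.519

Rate_i ∝ x_i/√M_i (Graham's law weighted by mole fraction), so the effusate composition follows n_i/√M_i.
Mole fraction of Ar in the effusate = (n_Ar/√M_Ar) / (n_Ar/√M_Ar + n_NH₃/√M_NH₃)
= (2.41/√39.95) / (2.41/√39.95 + 1.46/√17.03) = 0.3813/(0.3813 + 0.3538) = 0.519.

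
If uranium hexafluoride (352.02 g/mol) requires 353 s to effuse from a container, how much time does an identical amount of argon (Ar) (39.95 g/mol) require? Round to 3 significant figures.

119 s

Since effusion rate ∝ 1/√M, t_Ar/t_UF₆ = √(M_Ar/M_UF₆) = √(39.95/352.02) = √0.1135 = 0.3369.
So the time for Ar is 353 × 0.3369 = 119 s.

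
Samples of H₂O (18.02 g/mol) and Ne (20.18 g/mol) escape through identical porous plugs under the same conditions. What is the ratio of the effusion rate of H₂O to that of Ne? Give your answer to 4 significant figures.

Graham's law gives rate_H₂O/rate_Ne = √(M_Ne/M_H₂O) = √(20.18/18.02) = √1.120 = 1.058.

1.058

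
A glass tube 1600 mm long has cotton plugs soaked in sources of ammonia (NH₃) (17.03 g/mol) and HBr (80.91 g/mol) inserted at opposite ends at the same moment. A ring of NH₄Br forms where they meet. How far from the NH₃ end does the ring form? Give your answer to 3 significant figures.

1100 mm

In equal time, each gas travels a distance ∝ its rate ∝ 1/√M, so d_NH₃/d_HBr = √(M_HBr/M_NH₃) = √(80.91/17.03) = 2.180.
With d_NH₃ + d_HBr = 1600 mm, d_HBr = 1600/(1 + 2.180) = 503.2 mm.
d_NH₃ = 1600 − 503.2 = 1100 mm.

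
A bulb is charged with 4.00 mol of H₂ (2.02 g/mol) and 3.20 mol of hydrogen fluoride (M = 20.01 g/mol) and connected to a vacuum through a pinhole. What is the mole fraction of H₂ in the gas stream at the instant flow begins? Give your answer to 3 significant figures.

The effusion rate of species i is ∝ p_i/√M_i ∝ n_i/√M_i.
So x_H₂ in the escaping gas = (n_H₂/√M_H₂) / Σ(n_i/√M_i)
= (4.00/√2.02) / (4.00/√2.02 + 3.20/√20.01) = 2.814/(2.814 + 0.7154) = 0.797.

0.797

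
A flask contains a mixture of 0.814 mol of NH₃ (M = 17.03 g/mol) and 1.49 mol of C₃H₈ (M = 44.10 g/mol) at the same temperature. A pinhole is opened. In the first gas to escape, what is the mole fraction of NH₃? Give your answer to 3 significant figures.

Effusion rate of each component ∝ n_i/√M_i (partial pressure × 1/√M).
Mole fraction of NH₃ in the effusate = (n_NH₃/√M_NH₃) / (n_NH₃/√M_NH₃ + n_C₃H₈/√M_C₃H₈)
= (0.814/√17.03) / (0.814/√17.03 + 1.49/√44.10) = 0.1973/(0.1973 + 0.2244) = 0.468.

0.468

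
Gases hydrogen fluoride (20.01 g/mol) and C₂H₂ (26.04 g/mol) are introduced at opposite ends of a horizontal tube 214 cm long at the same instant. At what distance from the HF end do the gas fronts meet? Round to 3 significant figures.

Distances travelled in equal time are proportional to diffusion rates, so d_HF/d_C₂H₂ = √(M_C₂H₂/M_HF) = √(26.04/20.01) = 1.141.
With d_HF + d_C₂H₂ = 214 cm, d_C₂H₂ = 214/(1 + 1.141) = 99.96 cm.
d_HF = 214 − 99.96 = 114 cm.

114 cm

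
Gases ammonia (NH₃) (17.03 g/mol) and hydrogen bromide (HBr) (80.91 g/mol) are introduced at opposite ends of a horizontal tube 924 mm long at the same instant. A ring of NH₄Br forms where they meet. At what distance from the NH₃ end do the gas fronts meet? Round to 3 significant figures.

633 mm

In equal time, each gas travels a distance ∝ its rate ∝ 1/√M, so d_NH₃/d_HBr = √(M_HBr/M_NH₃) = √(80.91/17.03) = 2.180.
With d_NH₃ + d_HBr = 924 mm, d_HBr = 924/(1 + 2.180) = 290.6 mm.
d_NH₃ = 924 − 290.6 = 633 mm.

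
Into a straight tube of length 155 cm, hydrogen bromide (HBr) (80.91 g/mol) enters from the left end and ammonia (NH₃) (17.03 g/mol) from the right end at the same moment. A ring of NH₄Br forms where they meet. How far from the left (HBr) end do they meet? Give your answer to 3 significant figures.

Distances travelled in equal time are proportional to diffusion rates, so d_HBr/d_NH₃ = √(M_NH₃/M_HBr) = √(17.03/80.91) = 0.4588.
With d_HBr + d_NH₃ = 155 cm, d_NH₃ = 155/(1 + 0.4588) = 106.3 cm.
d_HBr = 155 − 106.3 = 48.7 cm.

48.7 cm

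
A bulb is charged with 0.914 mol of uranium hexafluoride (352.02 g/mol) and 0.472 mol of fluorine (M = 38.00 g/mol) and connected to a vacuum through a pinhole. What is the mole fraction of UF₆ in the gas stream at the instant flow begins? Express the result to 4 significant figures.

Each component's effusion rate ∝ (its partial pressure)·(1/√M) ∝ n_i/√M_i.
Mole fraction of UF₆ in the effusate = (n_UF₆/√M_UF₆) / (n_UF₆/√M_UF₆ + n_F₂/√M_F₂)
= (0.914/√352.02) / (0.914/√352.02 + 0.472/√38.00) = 0.04871/(0.04871 + 0.07657) = 0.3888.

0.3888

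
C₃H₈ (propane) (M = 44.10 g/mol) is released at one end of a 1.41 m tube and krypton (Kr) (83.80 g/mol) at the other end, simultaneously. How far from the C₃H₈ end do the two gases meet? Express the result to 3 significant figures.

0.817 m

Graham's law gives d_C₃H₈/d_Kr = rate_C₃H₈/rate_Kr = √(M_Kr/M_C₃H₈) = √(83.80/44.10) = 1.378.
With d_C₃H₈ + d_Kr = 1.41 m, d_Kr = 1.41/(1 + 1.378) = 0.5928 m.
d_C₃H₈ = 1.41 − 0.5928 = 0.817 m.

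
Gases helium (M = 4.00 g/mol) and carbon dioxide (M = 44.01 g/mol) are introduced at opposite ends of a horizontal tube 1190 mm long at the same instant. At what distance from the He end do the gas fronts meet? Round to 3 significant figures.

914 mm

Graham's law gives d_He/d_CO₂ = rate_He/rate_CO₂ = √(M_CO₂/M_He) = √(44.01/4.00) = 3.317.
With d_He + d_CO₂ = 1190 mm, d_CO₂ = 1190/(1 + 3.317) = 275.7 mm.
d_He = 1190 − 275.7 = 914 mm.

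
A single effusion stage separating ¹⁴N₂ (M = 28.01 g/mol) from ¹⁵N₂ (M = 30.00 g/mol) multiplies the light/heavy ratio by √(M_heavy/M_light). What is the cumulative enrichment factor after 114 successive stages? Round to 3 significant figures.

50.0

Overall factor = α^114 with α = √(30.00/28.01), i.e. (30.00/28.01)^(114/2).
= 1.07105^57 = 50.0.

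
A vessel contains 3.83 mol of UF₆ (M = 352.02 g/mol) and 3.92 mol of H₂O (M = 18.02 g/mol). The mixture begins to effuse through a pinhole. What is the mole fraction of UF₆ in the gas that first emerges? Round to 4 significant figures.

0.1810

The effusion rate of species i is ∝ p_i/√M_i ∝ n_i/√M_i.
x_UF₆(eff) = (n_UF₆/√M_UF₆) / (n_UF₆/√M_UF₆ + n_H₂O/√M_H₂O)
= (3.83/√352.02) / (3.83/√352.02 + 3.92/√18.02) = 0.2041/(0.2041 + 0.9234) = 0.1810.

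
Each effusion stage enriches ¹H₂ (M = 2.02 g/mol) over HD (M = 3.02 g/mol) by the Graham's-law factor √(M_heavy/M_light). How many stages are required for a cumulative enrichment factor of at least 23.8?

16

With α = √(3.02/2.02) per stage, ln α = ½ ln(1.49505) = 0.2011.
Need α^N ≥ 23.8 ⇒ N ≥ ln(23.8) / ln α = 3.170 / 0.2011 = 15.76.
So at least 16 stages are needed.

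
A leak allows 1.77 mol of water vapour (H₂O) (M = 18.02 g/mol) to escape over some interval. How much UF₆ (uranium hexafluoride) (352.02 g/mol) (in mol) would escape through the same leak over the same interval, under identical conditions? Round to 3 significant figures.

By Graham's law, rate_UF₆/rate_H₂O = √(M_H₂O/M_UF₆) = √(18.02/352.02) = √0.05119 = 0.2263.
So the amount for UF₆ is 1.77 × 0.2263 = 0.400 mol.

0.400 mol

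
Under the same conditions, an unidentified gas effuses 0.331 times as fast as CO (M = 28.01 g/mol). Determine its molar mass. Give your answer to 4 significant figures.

255.7 g/mol

From Graham's law, rate_X/rate_CO = √(M_CO/M_X).
0.331 = √(28.01/M_X)
M_X = 28.01 / 0.331² = 28.01 / 0.1096 = 255.7 g/mol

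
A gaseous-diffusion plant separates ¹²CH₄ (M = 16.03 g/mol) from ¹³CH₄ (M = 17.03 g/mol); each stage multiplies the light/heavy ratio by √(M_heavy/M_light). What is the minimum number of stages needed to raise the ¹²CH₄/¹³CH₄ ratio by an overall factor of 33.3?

Per stage α = (17.03/16.03)^(1/2) = 1.06238^0.5, giving ln α = 0.03026.
Need α^N ≥ 33.3 ⇒ N ≥ ln(33.3) / ln α = 3.506 / 0.03026 = 115.86.
Minimum whole number of stages: N = 116.

116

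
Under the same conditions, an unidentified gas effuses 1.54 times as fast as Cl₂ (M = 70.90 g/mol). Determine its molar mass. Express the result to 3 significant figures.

29.9 g/mol

By Graham's law, rate_X/rate_Cl₂ = √(M_Cl₂/M_X).
1.54 = √(70.90/M_X)
M_X = 70.90 / 1.54² = 70.90 / 2.372 = 29.9 g/mol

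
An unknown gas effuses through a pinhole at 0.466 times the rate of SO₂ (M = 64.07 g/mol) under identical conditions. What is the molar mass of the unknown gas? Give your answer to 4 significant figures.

Using Graham's law: rate_X/rate_SO₂ = √(M_SO₂/M_X).
0.466 = √(64.07/M_X)
M_X = 64.07 / 0.466² = 64.07 / 0.2172 = 295.0 g/mol

295.0 g/mol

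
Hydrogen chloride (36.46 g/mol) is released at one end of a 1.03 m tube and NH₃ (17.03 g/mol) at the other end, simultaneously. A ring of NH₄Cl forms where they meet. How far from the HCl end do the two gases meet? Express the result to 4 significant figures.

In equal time, each gas travels a distance ∝ its rate ∝ 1/√M, so d_HCl/d_NH₃ = √(M_NH₃/M_HCl) = √(17.03/36.46) = 0.6834.
With d_HCl + d_NH₃ = 1.03 m, d_NH₃ = 1.03/(1 + 0.6834) = 0.6118 m.
d_HCl = 1.03 − 0.6118 = 0.4182 m.

0.4182 m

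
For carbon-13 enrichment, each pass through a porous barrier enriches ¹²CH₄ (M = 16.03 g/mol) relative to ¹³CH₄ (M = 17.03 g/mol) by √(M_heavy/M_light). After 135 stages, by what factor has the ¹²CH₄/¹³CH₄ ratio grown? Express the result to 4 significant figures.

The single-stage factor is √(M_heavy/M_light), so 135 stages give [√(17.03/16.03)]^135 = (17.03/16.03)^(135/2).
= 1.06238^(135/2) = 59.43.

59.43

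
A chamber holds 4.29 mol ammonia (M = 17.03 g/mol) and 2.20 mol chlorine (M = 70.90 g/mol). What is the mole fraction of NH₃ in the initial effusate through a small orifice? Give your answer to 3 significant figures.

0.799

Each component's effusion rate ∝ (its partial pressure)·(1/√M) ∝ n_i/√M_i.
x_NH₃(eff) = (n_NH₃/√M_NH₃) / (n_NH₃/√M_NH₃ + n_Cl₂/√M_Cl₂)
= (4.29/√17.03) / (4.29/√17.03 + 2.20/√70.90) = 1.040/(1.040 + 0.2613) = 0.799.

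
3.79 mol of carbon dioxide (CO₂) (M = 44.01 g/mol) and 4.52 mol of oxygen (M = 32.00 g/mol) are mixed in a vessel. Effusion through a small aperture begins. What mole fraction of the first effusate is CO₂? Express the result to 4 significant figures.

Effusion rate of each component ∝ n_i/√M_i (partial pressure × 1/√M).
x_CO₂(eff) = (n_CO₂/√M_CO₂) / (n_CO₂/√M_CO₂ + n_O₂/√M_O₂)
= (3.79/√44.01) / (3.79/√44.01 + 4.52/√32.00) = 0.5713/(0.5713 + 0.7990) = 0.4169.

0.4169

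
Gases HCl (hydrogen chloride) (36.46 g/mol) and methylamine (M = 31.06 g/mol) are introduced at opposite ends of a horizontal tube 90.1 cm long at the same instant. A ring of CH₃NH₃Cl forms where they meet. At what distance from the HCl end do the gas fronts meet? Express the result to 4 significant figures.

43.25 cm

The fronts meet when d_HCl + d_CH₃NH₂ = L with d_HCl/d_CH₃NH₂ = √(M_CH₃NH₂/M_HCl) (Graham's law). Here √(M_CH₃NH₂/M_HCl) = √(31.06/36.46) = 0.9230.
With d_HCl + d_CH₃NH₂ = 90.1 cm, d_CH₃NH₂ = 90.1/(1 + 0.9230) = 46.85 cm.
d_HCl = 90.1 − 46.85 = 43.25 cm.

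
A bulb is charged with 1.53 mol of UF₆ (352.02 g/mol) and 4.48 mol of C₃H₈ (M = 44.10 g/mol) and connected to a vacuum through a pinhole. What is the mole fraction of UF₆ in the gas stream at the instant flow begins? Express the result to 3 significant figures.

0.108

The effusion rate of species i is ∝ p_i/√M_i ∝ n_i/√M_i.
Mole fraction of UF₆ in the effusate = (n_UF₆/√M_UF₆) / (n_UF₆/√M_UF₆ + n_C₃H₈/√M_C₃H₈)
= (1.53/√352.02) / (1.53/√352.02 + 4.48/√44.10) = 0.08155/(0.08155 + 0.6746) = 0.108.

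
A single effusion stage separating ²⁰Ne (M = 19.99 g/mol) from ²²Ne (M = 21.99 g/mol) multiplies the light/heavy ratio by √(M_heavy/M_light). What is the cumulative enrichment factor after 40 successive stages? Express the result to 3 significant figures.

6.73

Overall factor = α^40 with α = √(21.99/19.99), i.e. (21.99/19.99)^(40/2).
= 1.10005^20 = 6.73.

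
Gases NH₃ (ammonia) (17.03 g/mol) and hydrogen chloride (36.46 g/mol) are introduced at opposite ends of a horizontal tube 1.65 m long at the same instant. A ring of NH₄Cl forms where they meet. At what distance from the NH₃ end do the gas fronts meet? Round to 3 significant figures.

0.980 m

The fronts meet when d_NH₃ + d_HCl = L with d_NH₃/d_HCl = √(M_HCl/M_NH₃) (Graham's law). Here √(M_HCl/M_NH₃) = √(36.46/17.03) = 1.463.
With d_NH₃ + d_HCl = 1.65 m, d_HCl = 1.65/(1 + 1.463) = 0.6699 m.
d_NH₃ = 1.65 − 0.6699 = 0.980 m.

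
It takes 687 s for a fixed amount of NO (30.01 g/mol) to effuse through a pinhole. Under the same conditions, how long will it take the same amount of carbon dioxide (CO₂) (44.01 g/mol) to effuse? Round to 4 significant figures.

832.0 s

Using Graham's law: t_CO₂/t_NO = √(M_CO₂/M_NO) = √(44.01/30.01) = √1.467 = 1.211.
So the time for CO₂ is 687 × 1.211 = 832.0 s.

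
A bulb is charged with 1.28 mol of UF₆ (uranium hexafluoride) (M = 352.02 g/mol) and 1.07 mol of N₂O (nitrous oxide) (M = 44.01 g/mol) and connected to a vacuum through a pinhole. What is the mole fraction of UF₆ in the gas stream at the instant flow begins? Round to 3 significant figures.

The effusion rate of species i is ∝ p_i/√M_i ∝ n_i/√M_i.
Mole fraction of UF₆ in the effusate = (n_UF₆/√M_UF₆) / (n_UF₆/√M_UF₆ + n_N₂O/√M_N₂O)
= (1.28/√352.02) / (1.28/√352.02 + 1.07/√44.01) = 0.06822/(0.06822 + 0.1613) = 0.297.

0.297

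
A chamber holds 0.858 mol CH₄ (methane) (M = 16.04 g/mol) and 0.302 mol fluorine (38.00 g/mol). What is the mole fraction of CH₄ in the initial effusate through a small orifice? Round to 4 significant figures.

Effusion rate of each component ∝ n_i/√M_i (partial pressure × 1/√M).
So x_CH₄ in the escaping gas = (n_CH₄/√M_CH₄) / Σ(n_i/√M_i)
= (0.858/√16.04) / (0.858/√16.04 + 0.302/√38.00) = 0.2142/(0.2142 + 0.04899) = 0.8139.

0.8139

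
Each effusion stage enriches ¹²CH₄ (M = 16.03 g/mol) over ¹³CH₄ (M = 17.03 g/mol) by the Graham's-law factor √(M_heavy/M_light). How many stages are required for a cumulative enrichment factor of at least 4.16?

Single-stage factor α = √(17.03/16.03), so ln α = ½ ln(1.06238) = 0.03026.
Need α^N ≥ 4.16 ⇒ N ≥ ln(4.16) / ln α = 1.426 / 0.03026 = 47.11.
Rounding up, N = 48 stages.

48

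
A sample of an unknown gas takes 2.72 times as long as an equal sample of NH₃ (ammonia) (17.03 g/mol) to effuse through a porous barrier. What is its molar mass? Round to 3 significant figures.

Graham's law gives t_X/t_NH₃ = √(M_X/M_NH₃).
2.72 = √(M_X/17.03)
M_X = 17.03 × 2.72² = 17.03 × 7.398 = 126 g/mol

126 g/mol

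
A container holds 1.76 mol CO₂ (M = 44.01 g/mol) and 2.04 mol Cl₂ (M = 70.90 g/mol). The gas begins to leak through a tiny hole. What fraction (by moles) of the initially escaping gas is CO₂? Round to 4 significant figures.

The effusion rate of species i is ∝ p_i/√M_i ∝ n_i/√M_i.
Mole fraction of CO₂ in the effusate = (n_CO₂/√M_CO₂) / (n_CO₂/√M_CO₂ + n_Cl₂/√M_Cl₂)
= (1.76/√44.01) / (1.76/√44.01 + 2.04/√70.90) = 0.2653/(0.2653 + 0.2423) = 0.5227.

0.5227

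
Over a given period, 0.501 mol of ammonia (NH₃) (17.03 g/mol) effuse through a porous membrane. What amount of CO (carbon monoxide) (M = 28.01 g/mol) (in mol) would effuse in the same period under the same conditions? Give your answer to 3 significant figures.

Using Graham's law: rate_CO/rate_NH₃ = √(M_NH₃/M_CO) = √(17.03/28.01) = √0.6080 = 0.7797.
So the amount for CO is 0.501 × 0.7797 = 0.391 mol.

0.391 mol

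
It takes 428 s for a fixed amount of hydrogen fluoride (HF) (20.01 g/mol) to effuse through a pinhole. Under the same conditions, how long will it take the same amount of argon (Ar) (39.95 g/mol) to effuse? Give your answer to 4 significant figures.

Graham's law gives t_Ar/t_HF = √(M_Ar/M_HF) = √(39.95/20.01) = √1.997 = 1.413.
So the time for Ar is 428 × 1.413 = 604.8 s.

604.8 s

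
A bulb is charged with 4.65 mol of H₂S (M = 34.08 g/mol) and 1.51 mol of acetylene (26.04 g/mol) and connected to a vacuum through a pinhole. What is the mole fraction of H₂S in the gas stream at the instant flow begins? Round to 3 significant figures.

Each component's effusion rate ∝ (its partial pressure)·(1/√M) ∝ n_i/√M_i.
So x_H₂S in the escaping gas = (n_H₂S/√M_H₂S) / Σ(n_i/√M_i)
= (4.65/√34.08) / (4.65/√34.08 + 1.51/√26.04) = 0.7965/(0.7965 + 0.2959) = 0.729.

0.729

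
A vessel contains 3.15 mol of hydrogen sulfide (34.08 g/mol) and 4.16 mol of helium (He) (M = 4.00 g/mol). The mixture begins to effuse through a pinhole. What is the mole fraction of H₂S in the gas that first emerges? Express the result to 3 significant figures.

0.206

Effusion rate of each component ∝ n_i/√M_i (partial pressure × 1/√M).
x_H₂S(eff) = (n_H₂S/√M_H₂S) / (n_H₂S/√M_H₂S + n_He/√M_He)
= (3.15/√34.08) / (3.15/√34.08 + 4.16/√4.00) = 0.5396/(0.5396 + 2.080) = 0.206.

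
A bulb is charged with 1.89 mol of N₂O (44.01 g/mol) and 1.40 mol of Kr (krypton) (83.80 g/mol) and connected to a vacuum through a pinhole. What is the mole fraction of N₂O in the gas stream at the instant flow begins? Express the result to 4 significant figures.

The effusion rate of species i is ∝ p_i/√M_i ∝ n_i/√M_i.
Mole fraction of N₂O in the effusate = (n_N₂O/√M_N₂O) / (n_N₂O/√M_N₂O + n_Kr/√M_Kr)
= (1.89/√44.01) / (1.89/√44.01 + 1.40/√83.80) = 0.2849/(0.2849 + 0.1529) = 0.6507.

0.6507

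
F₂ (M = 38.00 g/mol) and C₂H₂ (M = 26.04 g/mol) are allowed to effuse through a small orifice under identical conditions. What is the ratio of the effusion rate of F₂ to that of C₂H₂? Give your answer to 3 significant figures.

0.828

Graham's law gives rate_F₂/rate_C₂H₂ = √(M_C₂H₂/M_F₂) = √(26.04/38.00) = √0.6853 = 0.828.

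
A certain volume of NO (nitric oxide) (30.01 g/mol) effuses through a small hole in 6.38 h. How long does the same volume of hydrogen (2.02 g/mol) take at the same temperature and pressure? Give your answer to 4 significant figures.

1.655 h

Graham's law gives t_H₂/t_NO = √(M_H₂/M_NO) = √(2.02/30.01) = √0.06731 = 0.2594.
So the time for H₂ is 6.38 × 0.2594 = 1.655 h.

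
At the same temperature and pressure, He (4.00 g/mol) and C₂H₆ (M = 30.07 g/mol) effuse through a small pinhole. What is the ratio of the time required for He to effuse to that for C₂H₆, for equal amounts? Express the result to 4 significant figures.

Using Graham's law: t_He/t_C₂H₆ = √(M_He/M_C₂H₆) = √(4.00/30.07) = √0.1330 = 0.3647.

0.3647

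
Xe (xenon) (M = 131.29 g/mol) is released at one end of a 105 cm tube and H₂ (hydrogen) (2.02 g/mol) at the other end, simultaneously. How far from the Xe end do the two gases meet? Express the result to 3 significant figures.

Graham's law gives d_Xe/d_H₂ = rate_Xe/rate_H₂ = √(M_H₂/M_Xe) = √(2.02/131.29) = 0.1240.
With d_Xe + d_H₂ = 105 cm, d_H₂ = 105/(1 + 0.1240) = 93.41 cm.
d_Xe = 105 − 93.41 = 11.6 cm.

11.6 cm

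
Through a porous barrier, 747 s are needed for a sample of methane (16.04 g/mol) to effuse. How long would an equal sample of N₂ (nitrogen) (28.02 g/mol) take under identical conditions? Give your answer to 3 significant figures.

987 s

Graham's law gives t_N₂/t_CH₄ = √(M_N₂/M_CH₄) = √(28.02/16.04) = √1.747 = 1.322.
So the time for N₂ is 747 × 1.322 = 987 s.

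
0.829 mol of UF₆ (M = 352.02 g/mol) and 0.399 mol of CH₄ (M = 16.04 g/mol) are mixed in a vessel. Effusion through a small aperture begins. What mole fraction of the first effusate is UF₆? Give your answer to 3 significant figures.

0.307

Effusion rate of each component ∝ n_i/√M_i (partial pressure × 1/√M).
So x_UF₆ in the escaping gas = (n_UF₆/√M_UF₆) / Σ(n_i/√M_i)
= (0.829/√352.02) / (0.829/√352.02 + 0.399/√16.04) = 0.04418/(0.04418 + 0.09963) = 0.307.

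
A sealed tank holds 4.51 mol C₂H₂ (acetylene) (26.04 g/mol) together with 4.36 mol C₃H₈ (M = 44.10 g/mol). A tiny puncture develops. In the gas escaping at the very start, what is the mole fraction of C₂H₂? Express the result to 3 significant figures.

0.574

Rate_i ∝ x_i/√M_i (Graham's law weighted by mole fraction), so the effusate composition follows n_i/√M_i.
x_C₂H₂(eff) = (n_C₂H₂/√M_C₂H₂) / (n_C₂H₂/√M_C₂H₂ + n_C₃H₈/√M_C₃H₈)
= (4.51/√26.04) / (4.51/√26.04 + 4.36/√44.10) = 0.8838/(0.8838 + 0.6565) = 0.574.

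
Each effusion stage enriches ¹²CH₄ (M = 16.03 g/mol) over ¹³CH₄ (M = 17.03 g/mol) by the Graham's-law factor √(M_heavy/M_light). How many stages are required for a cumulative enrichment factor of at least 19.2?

98

Per stage α = (17.03/16.03)^(1/2) = 1.06238^0.5, giving ln α = 0.03026.
Need α^N ≥ 19.2 ⇒ N ≥ ln(19.2) / ln α = 2.955 / 0.03026 = 97.66.
Minimum whole number of stages: N = 98.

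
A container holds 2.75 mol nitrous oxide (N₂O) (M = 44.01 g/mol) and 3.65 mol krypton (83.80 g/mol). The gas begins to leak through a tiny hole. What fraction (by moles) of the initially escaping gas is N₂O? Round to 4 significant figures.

Each component's effusion rate ∝ (its partial pressure)·(1/√M) ∝ n_i/√M_i.
So x_N₂O in the escaping gas = (n_N₂O/√M_N₂O) / Σ(n_i/√M_i)
= (2.75/√44.01) / (2.75/√44.01 + 3.65/√83.80) = 0.4145/(0.4145 + 0.3987) = 0.5097.

0.5097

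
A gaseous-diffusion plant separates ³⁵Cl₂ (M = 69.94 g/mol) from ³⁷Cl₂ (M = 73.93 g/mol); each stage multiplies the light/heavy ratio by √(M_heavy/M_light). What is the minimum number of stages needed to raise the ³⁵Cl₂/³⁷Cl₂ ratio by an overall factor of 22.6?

Single-stage factor α = √(73.93/69.94), so ln α = ½ ln(1.05705) = 0.02774.
Need α^N ≥ 22.6 ⇒ N ≥ ln(22.6) / ln α = 3.118 / 0.02774 = 112.40.
Rounding up, N = 113 stages.

113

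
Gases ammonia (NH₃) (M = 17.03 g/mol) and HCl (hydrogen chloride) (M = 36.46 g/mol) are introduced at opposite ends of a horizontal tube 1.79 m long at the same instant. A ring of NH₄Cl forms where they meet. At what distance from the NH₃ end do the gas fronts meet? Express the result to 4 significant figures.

1.063 m

Graham's law gives d_NH₃/d_HCl = rate_NH₃/rate_HCl = √(M_HCl/M_NH₃) = √(36.46/17.03) = 1.463.
With d_NH₃ + d_HCl = 1.79 m, d_HCl = 1.79/(1 + 1.463) = 0.7267 m.
d_NH₃ = 1.79 − 0.7267 = 1.063 m.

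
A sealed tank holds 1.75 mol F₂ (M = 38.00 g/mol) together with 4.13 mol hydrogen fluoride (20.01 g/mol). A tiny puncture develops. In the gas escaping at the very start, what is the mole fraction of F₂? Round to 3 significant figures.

0.235

Rate_i ∝ x_i/√M_i (Graham's law weighted by mole fraction), so the effusate composition follows n_i/√M_i.
Mole fraction of F₂ in the effusate = (n_F₂/√M_F₂) / (n_F₂/√M_F₂ + n_HF/√M_HF)
= (1.75/√38.00) / (1.75/√38.00 + 4.13/√20.01) = 0.2839/(0.2839 + 0.9233) = 0.235.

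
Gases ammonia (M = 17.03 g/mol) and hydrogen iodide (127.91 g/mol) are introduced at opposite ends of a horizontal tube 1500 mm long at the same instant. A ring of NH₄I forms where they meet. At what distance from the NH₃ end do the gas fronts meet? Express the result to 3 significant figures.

1100 mm

Distances travelled in equal time are proportional to diffusion rates, so d_NH₃/d_HI = √(M_HI/M_NH₃) = √(127.91/17.03) = 2.741.
With d_NH₃ + d_HI = 1500 mm, d_HI = 1500/(1 + 2.741) = 401.0 mm.
d_NH₃ = 1500 − 401.0 = 1100 mm.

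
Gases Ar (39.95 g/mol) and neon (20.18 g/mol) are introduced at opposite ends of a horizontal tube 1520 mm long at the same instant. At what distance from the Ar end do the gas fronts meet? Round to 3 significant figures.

Graham's law gives d_Ar/d_Ne = rate_Ar/rate_Ne = √(M_Ne/M_Ar) = √(20.18/39.95) = 0.7107.
With d_Ar + d_Ne = 1520 mm, d_Ne = 1520/(1 + 0.7107) = 888.5 mm.
d_Ar = 1520 − 888.5 = 631 mm.

631 mm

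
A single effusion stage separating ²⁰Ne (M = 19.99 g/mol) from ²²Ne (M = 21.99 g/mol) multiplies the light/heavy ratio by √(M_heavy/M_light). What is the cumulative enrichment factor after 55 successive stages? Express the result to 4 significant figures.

13.77

After 55 stages the ratio has grown by (√(21.99/19.99))^55 = (21.99/19.99)^(55/2).
= 1.10005^(55/2) = 13.77.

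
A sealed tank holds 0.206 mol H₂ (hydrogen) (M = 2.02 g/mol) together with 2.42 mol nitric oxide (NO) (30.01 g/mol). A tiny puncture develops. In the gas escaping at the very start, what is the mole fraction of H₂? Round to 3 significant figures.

0.247

Effusion rate of each component ∝ n_i/√M_i (partial pressure × 1/√M).
So x_H₂ in the escaping gas = (n_H₂/√M_H₂) / Σ(n_i/√M_i)
= (0.206/√2.02) / (0.206/√2.02 + 2.42/√30.01) = 0.1449/(0.1449 + 0.4418) = 0.247.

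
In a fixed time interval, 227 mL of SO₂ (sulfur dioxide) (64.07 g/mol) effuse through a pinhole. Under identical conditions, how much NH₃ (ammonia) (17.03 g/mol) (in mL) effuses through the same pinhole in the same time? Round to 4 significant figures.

440.3 mL

Since effusion rate ∝ 1/√M, rate_NH₃/rate_SO₂ = √(M_SO₂/M_NH₃) = √(64.07/17.03) = √3.762 = 1.940.
So the volume for NH₃ is 227 × 1.940 = 440.3 mL.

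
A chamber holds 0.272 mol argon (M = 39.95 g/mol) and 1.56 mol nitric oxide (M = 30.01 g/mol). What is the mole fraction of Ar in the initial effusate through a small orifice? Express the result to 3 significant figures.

Effusion rate of each component ∝ n_i/√M_i (partial pressure × 1/√M).
x_Ar(eff) = (n_Ar/√M_Ar) / (n_Ar/√M_Ar + n_NO/√M_NO)
= (0.272/√39.95) / (0.272/√39.95 + 1.56/√30.01) = 0.04303/(0.04303 + 0.2848) = 0.131.

0.131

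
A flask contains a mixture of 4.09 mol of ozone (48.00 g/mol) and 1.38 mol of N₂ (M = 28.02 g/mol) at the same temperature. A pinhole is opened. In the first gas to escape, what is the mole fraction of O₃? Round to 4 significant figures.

Effusion rate of each component ∝ n_i/√M_i (partial pressure × 1/√M).
So x_O₃ in the escaping gas = (n_O₃/√M_O₃) / Σ(n_i/√M_i)
= (4.09/√48.00) / (4.09/√48.00 + 1.38/√28.02) = 0.5903/(0.5903 + 0.2607) = 0.6937.

0.6937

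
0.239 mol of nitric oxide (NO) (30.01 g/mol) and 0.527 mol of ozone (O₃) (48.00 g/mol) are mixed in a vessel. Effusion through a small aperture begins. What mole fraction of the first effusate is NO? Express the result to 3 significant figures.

0.364

The effusion rate of species i is ∝ p_i/√M_i ∝ n_i/√M_i.
x_NO(eff) = (n_NO/√M_NO) / (n_NO/√M_NO + n_O₃/√M_O₃)
= (0.239/√30.01) / (0.239/√30.01 + 0.527/√48.00) = 0.04363/(0.04363 + 0.07607) = 0.364.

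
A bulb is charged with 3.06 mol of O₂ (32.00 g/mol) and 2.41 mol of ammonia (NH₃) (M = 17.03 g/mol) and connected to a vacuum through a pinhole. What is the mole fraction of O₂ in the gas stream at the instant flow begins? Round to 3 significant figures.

Effusion rate of each component ∝ n_i/√M_i (partial pressure × 1/√M).
So x_O₂ in the escaping gas = (n_O₂/√M_O₂) / Σ(n_i/√M_i)
= (3.06/√32.00) / (3.06/√32.00 + 2.41/√17.03) = 0.5409/(0.5409 + 0.5840) = 0.481.

0.481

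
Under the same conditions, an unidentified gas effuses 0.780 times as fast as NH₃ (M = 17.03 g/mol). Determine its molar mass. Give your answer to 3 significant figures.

28.0 g/mol

Using Graham's law: rate_X/rate_NH₃ = √(M_NH₃/M_X).
0.780 = √(17.03/M_X)
M_X = 17.03 / 0.780² = 17.03 / 0.6084 = 28.0 g/mol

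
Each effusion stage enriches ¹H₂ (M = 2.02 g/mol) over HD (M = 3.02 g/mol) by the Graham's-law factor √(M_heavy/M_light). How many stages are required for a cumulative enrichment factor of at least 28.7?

17

Single-stage factor α = √(3.02/2.02), so ln α = ½ ln(1.49505) = 0.2011.
Need α^N ≥ 28.7 ⇒ N ≥ ln(28.7) / ln α = 3.357 / 0.2011 = 16.69.
So at least 17 stages are needed.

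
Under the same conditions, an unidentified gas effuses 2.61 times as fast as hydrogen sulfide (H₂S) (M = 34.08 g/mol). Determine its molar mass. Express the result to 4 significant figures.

5.003 g/mol

Graham's law gives rate_X/rate_H₂S = √(M_H₂S/M_X).
2.61 = √(34.08/M_X)
M_X = 34.08 / 2.61² = 34.08 / 6.812 = 5.003 g/mol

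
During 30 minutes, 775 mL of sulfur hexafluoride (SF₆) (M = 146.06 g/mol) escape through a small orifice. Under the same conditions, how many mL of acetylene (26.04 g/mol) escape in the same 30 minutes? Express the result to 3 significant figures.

By Graham's law, rate_C₂H₂/rate_SF₆ = √(M_SF₆/M_C₂H₂) = √(146.06/26.04) = √5.609 = 2.368.
So the volume for C₂H₂ is 775 × 2.368 = 1840 mL.

1840 mL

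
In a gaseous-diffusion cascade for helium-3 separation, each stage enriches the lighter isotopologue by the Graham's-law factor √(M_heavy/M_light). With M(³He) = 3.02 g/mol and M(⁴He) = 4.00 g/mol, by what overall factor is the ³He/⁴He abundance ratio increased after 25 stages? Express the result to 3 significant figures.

33.5

Each stage multiplies the ratio by α = √(4.00/3.02), so after 25 stages the overall factor is α^25 = (4.00/3.02)^(25/2).
= 1.32450^(25/2) = 33.5.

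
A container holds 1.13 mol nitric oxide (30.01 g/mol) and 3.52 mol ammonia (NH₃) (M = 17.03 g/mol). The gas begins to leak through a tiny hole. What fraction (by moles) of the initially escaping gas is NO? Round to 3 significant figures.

Rate_i ∝ x_i/√M_i (Graham's law weighted by mole fraction), so the effusate composition follows n_i/√M_i.
x_NO(eff) = (n_NO/√M_NO) / (n_NO/√M_NO + n_NH₃/√M_NH₃)
= (1.13/√30.01) / (1.13/√30.01 + 3.52/√17.03) = 0.2063/(0.2063 + 0.8530) = 0.195.

0.195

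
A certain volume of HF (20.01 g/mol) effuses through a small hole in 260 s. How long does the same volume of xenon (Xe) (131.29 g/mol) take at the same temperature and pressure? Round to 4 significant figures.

Using Graham's law: t_Xe/t_HF = √(M_Xe/M_HF) = √(131.29/20.01) = √6.561 = 2.561.
So the time for Xe is 260 × 2.561 = 666.0 s.

666.0 s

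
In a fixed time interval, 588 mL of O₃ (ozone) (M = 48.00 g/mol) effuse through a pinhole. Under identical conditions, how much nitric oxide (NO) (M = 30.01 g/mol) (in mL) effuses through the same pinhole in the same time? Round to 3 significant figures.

744 mL

From Graham's law, rate_NO/rate_O₃ = √(M_O₃/M_NO) = √(48.00/30.01) = √1.599 = 1.265.
So the volume for NO is 588 × 1.265 = 744 mL.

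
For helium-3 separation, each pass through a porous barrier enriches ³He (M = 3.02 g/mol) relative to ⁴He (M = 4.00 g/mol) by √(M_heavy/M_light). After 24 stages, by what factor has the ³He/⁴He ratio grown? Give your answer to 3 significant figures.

The single-stage factor is √(M_heavy/M_light), so 24 stages give [√(4.00/3.02)]^24 = (4.00/3.02)^(24/2).
= 1.32450^12 = 29.1.

29.1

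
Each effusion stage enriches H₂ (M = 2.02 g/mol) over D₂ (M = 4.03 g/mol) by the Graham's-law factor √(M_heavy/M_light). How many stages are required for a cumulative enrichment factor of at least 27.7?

Per stage α = (4.03/2.02)^(1/2) = 1.99505^0.5, giving ln α = 0.3453.
Need α^N ≥ 27.7 ⇒ N ≥ ln(27.7) / ln α = 3.321 / 0.3453 = 9.62.
Rounding up, N = 10 stages.

10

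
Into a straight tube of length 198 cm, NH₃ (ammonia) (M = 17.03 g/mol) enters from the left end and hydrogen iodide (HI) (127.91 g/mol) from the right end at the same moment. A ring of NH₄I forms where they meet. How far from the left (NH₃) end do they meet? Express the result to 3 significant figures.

145 cm

Graham's law gives d_NH₃/d_HI = rate_NH₃/rate_HI = √(M_HI/M_NH₃) = √(127.91/17.03) = 2.741.
With d_NH₃ + d_HI = 198 cm, d_HI = 198/(1 + 2.741) = 52.93 cm.
d_NH₃ = 198 − 52.93 = 145 cm.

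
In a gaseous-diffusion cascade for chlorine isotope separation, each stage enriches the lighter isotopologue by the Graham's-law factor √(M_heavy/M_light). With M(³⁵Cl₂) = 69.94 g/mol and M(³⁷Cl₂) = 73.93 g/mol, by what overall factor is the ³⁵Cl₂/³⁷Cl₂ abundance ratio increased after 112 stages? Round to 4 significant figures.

22.35

After 112 stages the ratio has grown by (√(73.93/69.94))^112 = (73.93/69.94)^(112/2).
= 1.05705^56 = 22.35.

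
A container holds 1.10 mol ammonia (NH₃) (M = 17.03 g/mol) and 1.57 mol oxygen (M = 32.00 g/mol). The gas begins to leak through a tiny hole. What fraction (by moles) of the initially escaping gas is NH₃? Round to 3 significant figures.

0.490

Effusion rate of each component ∝ n_i/√M_i (partial pressure × 1/√M).
So x_NH₃ in the escaping gas = (n_NH₃/√M_NH₃) / Σ(n_i/√M_i)
= (1.10/√17.03) / (1.10/√17.03 + 1.57/√32.00) = 0.2666/(0.2666 + 0.2775) = 0.490.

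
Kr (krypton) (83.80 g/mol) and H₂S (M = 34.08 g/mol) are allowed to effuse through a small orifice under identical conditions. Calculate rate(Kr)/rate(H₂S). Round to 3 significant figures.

0.638

From Graham's law, rate_Kr/rate_H₂S = √(M_H₂S/M_Kr) = √(34.08/83.80) = √0.4067 = 0.638.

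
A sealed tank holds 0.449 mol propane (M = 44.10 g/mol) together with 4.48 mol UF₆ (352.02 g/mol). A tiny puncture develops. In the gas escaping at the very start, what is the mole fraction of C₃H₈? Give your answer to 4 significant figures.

0.2207

Each component's effusion rate ∝ (its partial pressure)·(1/√M) ∝ n_i/√M_i.
Mole fraction of C₃H₈ in the effusate = (n_C₃H₈/√M_C₃H₈) / (n_C₃H₈/√M_C₃H₈ + n_UF₆/√M_UF₆)
= (0.449/√44.10) / (0.449/√44.10 + 4.48/√352.02) = 0.06761/(0.06761 + 0.2388) = 0.2207.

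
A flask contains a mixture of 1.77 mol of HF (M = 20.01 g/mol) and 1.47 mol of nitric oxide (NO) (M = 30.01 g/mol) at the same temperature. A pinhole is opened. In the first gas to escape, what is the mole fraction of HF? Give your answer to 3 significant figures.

0.596

Effusion rate of each component ∝ n_i/√M_i (partial pressure × 1/√M).
x_HF(eff) = (n_HF/√M_HF) / (n_HF/√M_HF + n_NO/√M_NO)
= (1.77/√20.01) / (1.77/√20.01 + 1.47/√30.01) = 0.3957/(0.3957 + 0.2683) = 0.596.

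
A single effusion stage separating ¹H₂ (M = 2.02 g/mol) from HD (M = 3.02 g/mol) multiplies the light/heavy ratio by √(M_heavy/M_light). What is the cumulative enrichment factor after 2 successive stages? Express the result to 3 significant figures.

After 2 stages the ratio has grown by (√(3.02/2.02))^2 = (3.02/2.02)^(2/2).
= 1.49505^1 = 1.50.

1.50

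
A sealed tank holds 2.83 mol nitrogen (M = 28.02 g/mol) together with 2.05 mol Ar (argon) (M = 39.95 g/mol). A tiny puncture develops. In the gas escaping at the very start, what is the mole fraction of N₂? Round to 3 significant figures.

0.622

The effusion rate of species i is ∝ p_i/√M_i ∝ n_i/√M_i.
So x_N₂ in the escaping gas = (n_N₂/√M_N₂) / Σ(n_i/√M_i)
= (2.83/√28.02) / (2.83/√28.02 + 2.05/√39.95) = 0.5346/(0.5346 + 0.3243) = 0.622.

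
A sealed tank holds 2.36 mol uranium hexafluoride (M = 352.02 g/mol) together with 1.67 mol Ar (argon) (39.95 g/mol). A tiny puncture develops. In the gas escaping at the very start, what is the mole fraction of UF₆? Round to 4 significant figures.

0.3225

Each component's effusion rate ∝ (its partial pressure)·(1/√M) ∝ n_i/√M_i.
x_UF₆(eff) = (n_UF₆/√M_UF₆) / (n_UF₆/√M_UF₆ + n_Ar/√M_Ar)
= (2.36/√352.02) / (2.36/√352.02 + 1.67/√39.95) = 0.1258/(0.1258 + 0.2642) = 0.3225.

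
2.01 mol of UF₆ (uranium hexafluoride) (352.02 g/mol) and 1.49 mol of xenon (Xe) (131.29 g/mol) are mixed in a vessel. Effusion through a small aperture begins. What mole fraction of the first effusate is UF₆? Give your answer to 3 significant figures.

Each component's effusion rate ∝ (its partial pressure)·(1/√M) ∝ n_i/√M_i.
Mole fraction of UF₆ in the effusate = (n_UF₆/√M_UF₆) / (n_UF₆/√M_UF₆ + n_Xe/√M_Xe)
= (2.01/√352.02) / (2.01/√352.02 + 1.49/√131.29) = 0.1071/(0.1071 + 0.1300) = 0.452.

0.452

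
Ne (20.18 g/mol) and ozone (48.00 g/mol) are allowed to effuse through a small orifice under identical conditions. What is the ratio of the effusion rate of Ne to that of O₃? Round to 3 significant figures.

1.54

Using Graham's law: rate_Ne/rate_O₃ = √(M_O₃/M_Ne) = √(48.00/20.18) = √2.379 = 1.54.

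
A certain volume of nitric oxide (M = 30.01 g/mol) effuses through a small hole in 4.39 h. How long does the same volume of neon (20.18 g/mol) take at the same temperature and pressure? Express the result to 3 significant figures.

3.60 h

From Graham's law, t_Ne/t_NO = √(M_Ne/M_NO) = √(20.18/30.01) = √0.6724 = 0.8200.
So the time for Ne is 4.39 × 0.8200 = 3.60 h.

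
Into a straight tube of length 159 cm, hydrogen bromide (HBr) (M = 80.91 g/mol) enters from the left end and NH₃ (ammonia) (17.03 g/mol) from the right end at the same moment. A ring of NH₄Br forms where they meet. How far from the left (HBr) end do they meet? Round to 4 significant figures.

Distances travelled in equal time are proportional to diffusion rates, so d_HBr/d_NH₃ = √(M_NH₃/M_HBr) = √(17.03/80.91) = 0.4588.
With d_HBr + d_NH₃ = 159 cm, d_NH₃ = 159/(1 + 0.4588) = 109.0 cm.
d_HBr = 159 − 109.0 = 50.00 cm.

50.00 cm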